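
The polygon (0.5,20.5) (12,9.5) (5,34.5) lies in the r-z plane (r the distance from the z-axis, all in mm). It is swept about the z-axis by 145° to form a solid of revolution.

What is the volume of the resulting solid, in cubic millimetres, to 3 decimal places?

Volume = 1553.761 mm³

Profile (r,z), 3 vertices: (0.5,20.5) (12,9.5) (5,34.5)
edge 0: (0.5,20.5)→(12,9.5)  cross = 0.5·9.5 − 12·20.5 = -241.2500; (r_i+r_j)·cross = 12.5·-241.2500 = -3015.6250
edge 1: (12,9.5)→(5,34.5)  cross = 12·34.5 − 5·9.5 = 366.5000; (r_i+r_j)·cross = 17·366.5000 = 6230.5000
edge 2: (5,34.5)→(0.5,20.5)  cross = 5·20.5 − 0.5·34.5 = 85.2500; (r_i+r_j)·cross = 5.5·85.2500 = 468.8750
Σcross = 210.5000 → A = |Σcross|/2 = 105.2500 mm²
Σ(r_i+r_j)·cross = 3683.7500 → first moment M = |Σ|/6 = 613.9583
R_c = M/A = 613.9583/105.2500 = 5.8333 mm
θ = 145° = 2.530727 rad
V = θ·R_c·A = 2.530727·5.8333·105.2500 = 1553.761 mm³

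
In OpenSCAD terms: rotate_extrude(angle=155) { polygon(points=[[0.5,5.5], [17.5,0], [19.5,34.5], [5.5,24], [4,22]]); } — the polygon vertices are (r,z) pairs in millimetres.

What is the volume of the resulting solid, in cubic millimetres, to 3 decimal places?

Profile (r,z), 5 vertices: (0.5,5.5) (17.5,0) (19.5,34.5) (5.5,24) (4,22)
edge 0: (0.5,5.5)→(17.5,0)  cross = 0.5·0 − 17.5·5.5 = -96.2500; (r_i+r_j)·cross = 18·-96.2500 = -1732.5000
edge 1: (17.5,0)→(19.5,34.5)  cross = 17.5·34.5 − 19.5·0 = 603.7500; (r_i+r_j)·cross = 37·603.7500 = 22338.7500
edge 2: (19.5,34.5)→(5.5,24)  cross = 19.5·24 − 5.5·34.5 = 278.2500; (r_i+r_j)·cross = 25·278.2500 = 6956.2500
edge 3: (5.5,24)→(4,22)  cross = 5.5·22 − 4·24 = 25.0000; (r_i+r_j)·cross = 9.5·25.0000 = 237.5000
edge 4: (4,22)→(0.5,5.5)  cross = 4·5.5 − 0.5·22 = 11.0000; (r_i+r_j)·cross = 4.5·11.0000 = 49.5000
Σcross = 821.7500 → A = |Σcross|/2 = 410.8750 mm²
Σ(r_i+r_j)·cross = 27849.5000 → first moment M = |Σ|/6 = 4641.5833
R_c = M/A = 4641.5833/410.8750 = 11.2968 mm
θ = 155° = 2.705260 rad
V = θ·R_c·A = 2.705260·11.2968·410.8750 = 12556.691 mm³

Volume = 12556.691 mm³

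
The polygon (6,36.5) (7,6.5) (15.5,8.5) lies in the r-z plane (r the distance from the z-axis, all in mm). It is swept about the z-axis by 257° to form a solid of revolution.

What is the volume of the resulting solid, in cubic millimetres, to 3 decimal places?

Volume = 5475.669 mm³

Profile (r,z), 3 vertices: (6,36.5) (7,6.5) (15.5,8.5)
edge 0: (6,36.5)→(7,6.5)  cross = 6·6.5 − 7·36.5 = -216.5000; (r_i+r_j)·cross = 13·-216.5000 = -2814.5000
edge 1: (7,6.5)→(15.5,8.5)  cross = 7·8.5 − 15.5·6.5 = -41.2500; (r_i+r_j)·cross = 22.5·-41.2500 = -928.1250
edge 2: (15.5,8.5)→(6,36.5)  cross = 15.5·36.5 − 6·8.5 = 514.7500; (r_i+r_j)·cross = 21.5·514.7500 = 11067.1250
Σcross = 257.0000 → A = |Σcross|/2 = 128.5000 mm²
Σ(r_i+r_j)·cross = 7324.5000 → first moment M = |Σ|/6 = 1220.7500
R_c = M/A = 1220.7500/128.5000 = 9.5000 mm
θ = 257° = 4.485496 rad
V = θ·R_c·A = 4.485496·9.5000·128.5000 = 5475.669 mm³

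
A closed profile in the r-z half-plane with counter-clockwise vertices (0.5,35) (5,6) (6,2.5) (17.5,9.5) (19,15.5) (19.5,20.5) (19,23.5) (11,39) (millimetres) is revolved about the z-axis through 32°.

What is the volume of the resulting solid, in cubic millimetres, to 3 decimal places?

Volume = 2522.908 mm³

Profile (r,z), 8 vertices: (0.5,35) (5,6) (6,2.5) (17.5,9.5) (19,15.5) (19.5,20.5) (19,23.5) (11,39)
edge 0: (0.5,35)→(5,6)  cross = 0.5·6 − 5·35 = -172.0000; (r_i+r_j)·cross = 5.5·-172.0000 = -946.0000
edge 1: (5,6)→(6,2.5)  cross = 5·2.5 − 6·6 = -23.5000; (r_i+r_j)·cross = 11·-23.5000 = -258.5000
edge 2: (6,2.5)→(17.5,9.5)  cross = 6·9.5 − 17.5·2.5 = 13.2500; (r_i+r_j)·cross = 23.5·13.2500 = 311.3750
edge 3: (17.5,9.5)→(19,15.5)  cross = 17.5·15.5 − 19·9.5 = 90.7500; (r_i+r_j)·cross = 36.5·90.7500 = 3312.3750
edge 4: (19,15.5)→(19.5,20.5)  cross = 19·20.5 − 19.5·15.5 = 87.2500; (r_i+r_j)·cross = 38.5·87.2500 = 3359.1250
edge 5: (19.5,20.5)→(19,23.5)  cross = 19.5·23.5 − 19·20.5 = 68.7500; (r_i+r_j)·cross = 38.5·68.7500 = 2646.8750
edge 6: (19,23.5)→(11,39)  cross = 19·39 − 11·23.5 = 482.5000; (r_i+r_j)·cross = 30·482.5000 = 14475.0000
edge 7: (11,39)→(0.5,35)  cross = 11·35 − 0.5·39 = 365.5000; (r_i+r_j)·cross = 11.5·365.5000 = 4203.2500
Σcross = 912.5000 → A = |Σcross|/2 = 456.2500 mm²
Σ(r_i+r_j)·cross = 27103.5000 → first moment M = |Σ|/6 = 4517.2500
R_c = M/A = 4517.2500/456.2500 = 9.9008 mm
θ = 32° = 0.558505 rad
V = θ·R_c·A = 0.558505·9.9008·456.2500 = 2522.908 mm³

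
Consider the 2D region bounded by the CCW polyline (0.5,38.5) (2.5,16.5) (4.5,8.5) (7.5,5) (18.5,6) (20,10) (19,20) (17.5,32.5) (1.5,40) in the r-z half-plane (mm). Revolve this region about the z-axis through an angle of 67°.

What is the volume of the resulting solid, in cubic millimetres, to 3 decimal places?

Profile (r,z), 9 vertices: (0.5,38.5) (2.5,16.5) (4.5,8.5) (7.5,5) (18.5,6) (20,10) (19,20) (17.5,32.5) (1.5,40)
edge 0: (0.5,38.5)→(2.5,16.5)  cross = 0.5·16.5 − 2.5·38.5 = -88.0000; (r_i+r_j)·cross = 3·-88.0000 = -264.0000
edge 1: (2.5,16.5)→(4.5,8.5)  cross = 2.5·8.5 − 4.5·16.5 = -53.0000; (r_i+r_j)·cross = 7·-53.0000 = -371.0000
edge 2: (4.5,8.5)→(7.5,5)  cross = 4.5·5 − 7.5·8.5 = -41.2500; (r_i+r_j)·cross = 12·-41.2500 = -495.0000
edge 3: (7.5,5)→(18.5,6)  cross = 7.5·6 − 18.5·5 = -47.5000; (r_i+r_j)·cross = 26·-47.5000 = -1235.0000
edge 4: (18.5,6)→(20,10)  cross = 18.5·10 − 20·6 = 65.0000; (r_i+r_j)·cross = 38.5·65.0000 = 2502.5000
edge 5: (20,10)→(19,20)  cross = 20·20 − 19·10 = 210.0000; (r_i+r_j)·cross = 39·210.0000 = 8190.0000
edge 6: (19,20)→(17.5,32.5)  cross = 19·32.5 − 17.5·20 = 267.5000; (r_i+r_j)·cross = 36.5·267.5000 = 9763.7500
edge 7: (17.5,32.5)→(1.5,40)  cross = 17.5·40 − 1.5·32.5 = 651.2500; (r_i+r_j)·cross = 19·651.2500 = 12373.7500
edge 8: (1.5,40)→(0.5,38.5)  cross = 1.5·38.5 − 0.5·40 = 37.7500; (r_i+r_j)·cross = 2·37.7500 = 75.5000
Σcross = 1001.7500 → A = |Σcross|/2 = 500.8750 mm²
Σ(r_i+r_j)·cross = 30540.5000 → first moment M = |Σ|/6 = 5090.0833
R_c = M/A = 5090.0833/500.8750 = 10.1624 mm
θ = 67° = 1.169371 rad
V = θ·R_c·A = 1.169371·10.1624·500.8750 = 5952.194 mm³

Volume = 5952.194 mm³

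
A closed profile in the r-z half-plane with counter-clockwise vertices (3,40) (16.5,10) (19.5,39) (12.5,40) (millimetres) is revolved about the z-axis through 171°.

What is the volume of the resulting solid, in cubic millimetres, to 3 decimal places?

Volume = 9506.171 mm³

Profile (r,z), 4 vertices: (3,40) (16.5,10) (19.5,39) (12.5,40)
edge 0: (3,40)→(16.5,10)  cross = 3·10 − 16.5·40 = -630.0000; (r_i+r_j)·cross = 19.5·-630.0000 = -12285.0000
edge 1: (16.5,10)→(19.5,39)  cross = 16.5·39 − 19.5·10 = 448.5000; (r_i+r_j)·cross = 36·448.5000 = 16146.0000
edge 2: (19.5,39)→(12.5,40)  cross = 19.5·40 − 12.5·39 = 292.5000; (r_i+r_j)·cross = 32·292.5000 = 9360.0000
edge 3: (12.5,40)→(3,40)  cross = 12.5·40 − 3·40 = 380.0000; (r_i+r_j)·cross = 15.5·380.0000 = 5890.0000
Σcross = 491.0000 → A = |Σcross|/2 = 245.5000 mm²
Σ(r_i+r_j)·cross = 19111.0000 → first moment M = |Σ|/6 = 3185.1667
R_c = M/A = 3185.1667/245.5000 = 12.9742 mm
θ = 171° = 2.984513 rad
V = θ·R_c·A = 2.984513·12.9742·245.5000 = 9506.171 mm³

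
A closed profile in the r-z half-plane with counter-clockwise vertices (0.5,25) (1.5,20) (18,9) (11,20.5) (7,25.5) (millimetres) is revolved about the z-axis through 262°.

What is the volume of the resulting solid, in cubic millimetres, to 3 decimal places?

Profile (r,z), 5 vertices: (0.5,25) (1.5,20) (18,9) (11,20.5) (7,25.5)
edge 0: (0.5,25)→(1.5,20)  cross = 0.5·20 − 1.5·25 = -27.5000; (r_i+r_j)·cross = 2·-27.5000 = -55.0000
edge 1: (1.5,20)→(18,9)  cross = 1.5·9 − 18·20 = -346.5000; (r_i+r_j)·cross = 19.5·-346.5000 = -6756.7500
edge 2: (18,9)→(11,20.5)  cross = 18·20.5 − 11·9 = 270.0000; (r_i+r_j)·cross = 29·270.0000 = 7830.0000
edge 3: (11,20.5)→(7,25.5)  cross = 11·25.5 − 7·20.5 = 137.0000; (r_i+r_j)·cross = 18·137.0000 = 2466.0000
edge 4: (7,25.5)→(0.5,25)  cross = 7·25 − 0.5·25.5 = 162.2500; (r_i+r_j)·cross = 7.5·162.2500 = 1216.8750
Σcross = 195.2500 → A = |Σcross|/2 = 97.6250 mm²
Σ(r_i+r_j)·cross = 4701.1250 → first moment M = |Σ|/6 = 783.5208
R_c = M/A = 783.5208/97.6250 = 8.0258 mm
θ = 262° = 4.572763 rad
V = θ·R_c·A = 4.572763·8.0258·97.6250 = 3582.855 mm³

Volume = 3582.855 mm³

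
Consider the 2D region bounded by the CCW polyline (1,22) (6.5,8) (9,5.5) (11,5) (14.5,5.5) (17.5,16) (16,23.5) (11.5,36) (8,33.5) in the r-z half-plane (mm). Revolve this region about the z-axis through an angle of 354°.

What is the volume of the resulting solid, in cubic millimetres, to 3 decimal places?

Profile (r,z), 9 vertices: (1,22) (6.5,8) (9,5.5) (11,5) (14.5,5.5) (17.5,16) (16,23.5) (11.5,36) (8,33.5)
edge 0: (1,22)→(6.5,8)  cross = 1·8 − 6.5·22 = -135.0000; (r_i+r_j)·cross = 7.5·-135.0000 = -1012.5000
edge 1: (6.5,8)→(9,5.5)  cross = 6.5·5.5 − 9·8 = -36.2500; (r_i+r_j)·cross = 15.5·-36.2500 = -561.8750
edge 2: (9,5.5)→(11,5)  cross = 9·5 − 11·5.5 = -15.5000; (r_i+r_j)·cross = 20·-15.5000 = -310.0000
edge 3: (11,5)→(14.5,5.5)  cross = 11·5.5 − 14.5·5 = -12.0000; (r_i+r_j)·cross = 25.5·-12.0000 = -306.0000
edge 4: (14.5,5.5)→(17.5,16)  cross = 14.5·16 − 17.5·5.5 = 135.7500; (r_i+r_j)·cross = 32·135.7500 = 4344.0000
edge 5: (17.5,16)→(16,23.5)  cross = 17.5·23.5 − 16·16 = 155.2500; (r_i+r_j)·cross = 33.5·155.2500 = 5200.8750
edge 6: (16,23.5)→(11.5,36)  cross = 16·36 − 11.5·23.5 = 305.7500; (r_i+r_j)·cross = 27.5·305.7500 = 8408.1250
edge 7: (11.5,36)→(8,33.5)  cross = 11.5·33.5 − 8·36 = 97.2500; (r_i+r_j)·cross = 19.5·97.2500 = 1896.3750
edge 8: (8,33.5)→(1,22)  cross = 8·22 − 1·33.5 = 142.5000; (r_i+r_j)·cross = 9·142.5000 = 1282.5000
Σcross = 637.7500 → A = |Σcross|/2 = 318.8750 mm²
Σ(r_i+r_j)·cross = 18941.5000 → first moment M = |Σ|/6 = 3156.9167
R_c = M/A = 3156.9167/318.8750 = 9.9002 mm
θ = 354° = 6.178466 rad
V = θ·R_c·A = 6.178466·9.9002·318.8750 = 19504.901 mm³

Volume = 19504.901 mm³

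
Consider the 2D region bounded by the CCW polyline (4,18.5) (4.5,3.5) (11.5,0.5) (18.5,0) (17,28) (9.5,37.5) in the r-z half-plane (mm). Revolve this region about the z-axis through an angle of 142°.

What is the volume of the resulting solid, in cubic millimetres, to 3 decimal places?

Volume = 11196.955 mm³

Profile (r,z), 6 vertices: (4,18.5) (4.5,3.5) (11.5,0.5) (18.5,0) (17,28) (9.5,37.5)
edge 0: (4,18.5)→(4.5,3.5)  cross = 4·3.5 − 4.5·18.5 = -69.2500; (r_i+r_j)·cross = 8.5·-69.2500 = -588.6250
edge 1: (4.5,3.5)→(11.5,0.5)  cross = 4.5·0.5 − 11.5·3.5 = -38.0000; (r_i+r_j)·cross = 16·-38.0000 = -608.0000
edge 2: (11.5,0.5)→(18.5,0)  cross = 11.5·0 − 18.5·0.5 = -9.2500; (r_i+r_j)·cross = 30·-9.2500 = -277.5000
edge 3: (18.5,0)→(17,28)  cross = 18.5·28 − 17·0 = 518.0000; (r_i+r_j)·cross = 35.5·518.0000 = 18389.0000
edge 4: (17,28)→(9.5,37.5)  cross = 17·37.5 − 9.5·28 = 371.5000; (r_i+r_j)·cross = 26.5·371.5000 = 9844.7500
edge 5: (9.5,37.5)→(4,18.5)  cross = 9.5·18.5 − 4·37.5 = 25.7500; (r_i+r_j)·cross = 13.5·25.7500 = 347.6250
Σcross = 798.7500 → A = |Σcross|/2 = 399.3750 mm²
Σ(r_i+r_j)·cross = 27107.2500 → first moment M = |Σ|/6 = 4517.8750
R_c = M/A = 4517.8750/399.3750 = 11.3124 mm
θ = 142° = 2.478368 rad
V = θ·R_c·A = 2.478368·11.3124·399.3750 = 11196.955 mm³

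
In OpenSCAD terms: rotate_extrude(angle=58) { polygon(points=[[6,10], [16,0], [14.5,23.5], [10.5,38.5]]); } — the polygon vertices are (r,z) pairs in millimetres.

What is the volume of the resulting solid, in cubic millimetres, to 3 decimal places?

Profile (r,z), 4 vertices: (6,10) (16,0) (14.5,23.5) (10.5,38.5)
edge 0: (6,10)→(16,0)  cross = 6·0 − 16·10 = -160.0000; (r_i+r_j)·cross = 22·-160.0000 = -3520.0000
edge 1: (16,0)→(14.5,23.5)  cross = 16·23.5 − 14.5·0 = 376.0000; (r_i+r_j)·cross = 30.5·376.0000 = 11468.0000
edge 2: (14.5,23.5)→(10.5,38.5)  cross = 14.5·38.5 − 10.5·23.5 = 311.5000; (r_i+r_j)·cross = 25·311.5000 = 7787.5000
edge 3: (10.5,38.5)→(6,10)  cross = 10.5·10 − 6·38.5 = -126.0000; (r_i+r_j)·cross = 16.5·-126.0000 = -2079.0000
Σcross = 401.5000 → A = |Σcross|/2 = 200.7500 mm²
Σ(r_i+r_j)·cross = 13656.5000 → first moment M = |Σ|/6 = 2276.0833
R_c = M/A = 2276.0833/200.7500 = 11.3379 mm
θ = 58° = 1.012291 rad
V = θ·R_c·A = 1.012291·11.3379·200.7500 = 2304.059 mm³

Volume = 2304.059 mm³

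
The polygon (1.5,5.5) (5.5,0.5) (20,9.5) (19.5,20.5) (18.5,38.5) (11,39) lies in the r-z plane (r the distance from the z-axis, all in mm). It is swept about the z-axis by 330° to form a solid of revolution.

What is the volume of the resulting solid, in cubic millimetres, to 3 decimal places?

Profile (r,z), 6 vertices: (1.5,5.5) (5.5,0.5) (20,9.5) (19.5,20.5) (18.5,38.5) (11,39)
edge 0: (1.5,5.5)→(5.5,0.5)  cross = 1.5·0.5 − 5.5·5.5 = -29.5000; (r_i+r_j)·cross = 7·-29.5000 = -206.5000
edge 1: (5.5,0.5)→(20,9.5)  cross = 5.5·9.5 − 20·0.5 = 42.2500; (r_i+r_j)·cross = 25.5·42.2500 = 1077.3750
edge 2: (20,9.5)→(19.5,20.5)  cross = 20·20.5 − 19.5·9.5 = 224.7500; (r_i+r_j)·cross = 39.5·224.7500 = 8877.6250
edge 3: (19.5,20.5)→(18.5,38.5)  cross = 19.5·38.5 − 18.5·20.5 = 371.5000; (r_i+r_j)·cross = 38·371.5000 = 14117.0000
edge 4: (18.5,38.5)→(11,39)  cross = 18.5·39 − 11·38.5 = 298.0000; (r_i+r_j)·cross = 29.5·298.0000 = 8791.0000
edge 5: (11,39)→(1.5,5.5)  cross = 11·5.5 − 1.5·39 = 2.0000; (r_i+r_j)·cross = 12.5·2.0000 = 25.0000
Σcross = 909.0000 → A = |Σcross|/2 = 454.5000 mm²
Σ(r_i+r_j)·cross = 32681.5000 → first moment M = |Σ|/6 = 5446.9167
R_c = M/A = 5446.9167/454.5000 = 11.9844 mm
θ = 330° = 5.759587 rad
V = θ·R_c·A = 5.759587·11.9844·454.5000 = 31371.988 mm³

Volume = 31371.988 mm³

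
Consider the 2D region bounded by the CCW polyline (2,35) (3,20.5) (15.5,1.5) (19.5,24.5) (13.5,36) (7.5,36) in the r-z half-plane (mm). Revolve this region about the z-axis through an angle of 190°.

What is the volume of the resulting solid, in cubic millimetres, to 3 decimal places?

Volume = 13678.673 mm³

Profile (r,z), 6 vertices: (2,35) (3,20.5) (15.5,1.5) (19.5,24.5) (13.5,36) (7.5,36)
edge 0: (2,35)→(3,20.5)  cross = 2·20.5 − 3·35 = -64.0000; (r_i+r_j)·cross = 5·-64.0000 = -320.0000
edge 1: (3,20.5)→(15.5,1.5)  cross = 3·1.5 − 15.5·20.5 = -313.2500; (r_i+r_j)·cross = 18.5·-313.2500 = -5795.1250
edge 2: (15.5,1.5)→(19.5,24.5)  cross = 15.5·24.5 − 19.5·1.5 = 350.5000; (r_i+r_j)·cross = 35·350.5000 = 12267.5000
edge 3: (19.5,24.5)→(13.5,36)  cross = 19.5·36 − 13.5·24.5 = 371.2500; (r_i+r_j)·cross = 33·371.2500 = 12251.2500
edge 4: (13.5,36)→(7.5,36)  cross = 13.5·36 − 7.5·36 = 216.0000; (r_i+r_j)·cross = 21·216.0000 = 4536.0000
edge 5: (7.5,36)→(2,35)  cross = 7.5·35 − 2·36 = 190.5000; (r_i+r_j)·cross = 9.5·190.5000 = 1809.7500
Σcross = 751.0000 → A = |Σcross|/2 = 375.5000 mm²
Σ(r_i+r_j)·cross = 24749.3750 → first moment M = |Σ|/6 = 4124.8958
R_c = M/A = 4124.8958/375.5000 = 10.9851 mm
θ = 190° = 3.316126 rad
V = θ·R_c·A = 3.316126·10.9851·375.5000 = 13678.673 mm³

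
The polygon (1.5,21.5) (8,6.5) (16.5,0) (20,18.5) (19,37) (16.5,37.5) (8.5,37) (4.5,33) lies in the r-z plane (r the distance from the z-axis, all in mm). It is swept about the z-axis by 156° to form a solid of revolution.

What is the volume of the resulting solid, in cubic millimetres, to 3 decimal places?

Volume = 15793.724 mm³

Profile (r,z), 8 vertices: (1.5,21.5) (8,6.5) (16.5,0) (20,18.5) (19,37) (16.5,37.5) (8.5,37) (4.5,33)
edge 0: (1.5,21.5)→(8,6.5)  cross = 1.5·6.5 − 8·21.5 = -162.2500; (r_i+r_j)·cross = 9.5·-162.2500 = -1541.3750
edge 1: (8,6.5)→(16.5,0)  cross = 8·0 − 16.5·6.5 = -107.2500; (r_i+r_j)·cross = 24.5·-107.2500 = -2627.6250
edge 2: (16.5,0)→(20,18.5)  cross = 16.5·18.5 − 20·0 = 305.2500; (r_i+r_j)·cross = 36.5·305.2500 = 11141.6250
edge 3: (20,18.5)→(19,37)  cross = 20·37 − 19·18.5 = 388.5000; (r_i+r_j)·cross = 39·388.5000 = 15151.5000
edge 4: (19,37)→(16.5,37.5)  cross = 19·37.5 − 16.5·37 = 102.0000; (r_i+r_j)·cross = 35.5·102.0000 = 3621.0000
edge 5: (16.5,37.5)→(8.5,37)  cross = 16.5·37 − 8.5·37.5 = 291.7500; (r_i+r_j)·cross = 25·291.7500 = 7293.7500
edge 6: (8.5,37)→(4.5,33)  cross = 8.5·33 − 4.5·37 = 114.0000; (r_i+r_j)·cross = 13·114.0000 = 1482.0000
edge 7: (4.5,33)→(1.5,21.5)  cross = 4.5·21.5 − 1.5·33 = 47.2500; (r_i+r_j)·cross = 6·47.2500 = 283.5000
Σcross = 979.2500 → A = |Σcross|/2 = 489.6250 mm²
Σ(r_i+r_j)·cross = 34804.3750 → first moment M = |Σ|/6 = 5800.7292
R_c = M/A = 5800.7292/489.6250 = 11.8473 mm
θ = 156° = 2.722714 rad
V = θ·R_c·A = 2.722714·11.8473·489.6250 = 15793.724 mm³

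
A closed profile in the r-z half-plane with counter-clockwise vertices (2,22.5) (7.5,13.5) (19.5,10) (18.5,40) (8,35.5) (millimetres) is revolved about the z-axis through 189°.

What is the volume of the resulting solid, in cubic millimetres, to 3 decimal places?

Volume = 14401.179 mm³

Profile (r,z), 5 vertices: (2,22.5) (7.5,13.5) (19.5,10) (18.5,40) (8,35.5)
edge 0: (2,22.5)→(7.5,13.5)  cross = 2·13.5 − 7.5·22.5 = -141.7500; (r_i+r_j)·cross = 9.5·-141.7500 = -1346.6250
edge 1: (7.5,13.5)→(19.5,10)  cross = 7.5·10 − 19.5·13.5 = -188.2500; (r_i+r_j)·cross = 27·-188.2500 = -5082.7500
edge 2: (19.5,10)→(18.5,40)  cross = 19.5·40 − 18.5·10 = 595.0000; (r_i+r_j)·cross = 38·595.0000 = 22610.0000
edge 3: (18.5,40)→(8,35.5)  cross = 18.5·35.5 − 8·40 = 336.7500; (r_i+r_j)·cross = 26.5·336.7500 = 8923.8750
edge 4: (8,35.5)→(2,22.5)  cross = 8·22.5 − 2·35.5 = 109.0000; (r_i+r_j)·cross = 10·109.0000 = 1090.0000
Σcross = 710.7500 → A = |Σcross|/2 = 355.3750 mm²
Σ(r_i+r_j)·cross = 26194.5000 → first moment M = |Σ|/6 = 4365.7500
R_c = M/A = 4365.7500/355.3750 = 12.2849 mm
θ = 189° = 3.298672 rad
V = θ·R_c·A = 3.298672·12.2849·355.3750 = 14401.179 mm³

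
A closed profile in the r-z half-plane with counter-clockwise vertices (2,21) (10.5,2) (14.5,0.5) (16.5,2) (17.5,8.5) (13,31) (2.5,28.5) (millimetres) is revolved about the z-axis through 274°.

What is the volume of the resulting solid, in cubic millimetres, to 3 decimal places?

Volume = 14839.970 mm³

Profile (r,z), 7 vertices: (2,21) (10.5,2) (14.5,0.5) (16.5,2) (17.5,8.5) (13,31) (2.5,28.5)
edge 0: (2,21)→(10.5,2)  cross = 2·2 − 10.5·21 = -216.5000; (r_i+r_j)·cross = 12.5·-216.5000 = -2706.2500
edge 1: (10.5,2)→(14.5,0.5)  cross = 10.5·0.5 − 14.5·2 = -23.7500; (r_i+r_j)·cross = 25·-23.7500 = -593.7500
edge 2: (14.5,0.5)→(16.5,2)  cross = 14.5·2 − 16.5·0.5 = 20.7500; (r_i+r_j)·cross = 31·20.7500 = 643.2500
edge 3: (16.5,2)→(17.5,8.5)  cross = 16.5·8.5 − 17.5·2 = 105.2500; (r_i+r_j)·cross = 34·105.2500 = 3578.5000
edge 4: (17.5,8.5)→(13,31)  cross = 17.5·31 − 13·8.5 = 432.0000; (r_i+r_j)·cross = 30.5·432.0000 = 13176.0000
edge 5: (13,31)→(2.5,28.5)  cross = 13·28.5 − 2.5·31 = 293.0000; (r_i+r_j)·cross = 15.5·293.0000 = 4541.5000
edge 6: (2.5,28.5)→(2,21)  cross = 2.5·21 − 2·28.5 = -4.5000; (r_i+r_j)·cross = 4.5·-4.5000 = -20.2500
Σcross = 606.2500 → A = |Σcross|/2 = 303.1250 mm²
Σ(r_i+r_j)·cross = 18619.0000 → first moment M = |Σ|/6 = 3103.1667
R_c = M/A = 3103.1667/303.1250 = 10.2373 mm
θ = 274° = 4.782202 rad
V = θ·R_c·A = 4.782202·10.2373·303.1250 = 14839.970 mm³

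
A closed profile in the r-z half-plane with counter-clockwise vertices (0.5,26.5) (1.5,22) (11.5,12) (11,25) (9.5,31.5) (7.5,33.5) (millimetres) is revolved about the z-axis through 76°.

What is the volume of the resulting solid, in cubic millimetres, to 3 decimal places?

Profile (r,z), 6 vertices: (0.5,26.5) (1.5,22) (11.5,12) (11,25) (9.5,31.5) (7.5,33.5)
edge 0: (0.5,26.5)→(1.5,22)  cross = 0.5·22 − 1.5·26.5 = -28.7500; (r_i+r_j)·cross = 2·-28.7500 = -57.5000
edge 1: (1.5,22)→(11.5,12)  cross = 1.5·12 − 11.5·22 = -235.0000; (r_i+r_j)·cross = 13·-235.0000 = -3055.0000
edge 2: (11.5,12)→(11,25)  cross = 11.5·25 − 11·12 = 155.5000; (r_i+r_j)·cross = 22.5·155.5000 = 3498.7500
edge 3: (11,25)→(9.5,31.5)  cross = 11·31.5 − 9.5·25 = 109.0000; (r_i+r_j)·cross = 20.5·109.0000 = 2234.5000
edge 4: (9.5,31.5)→(7.5,33.5)  cross = 9.5·33.5 − 7.5·31.5 = 82.0000; (r_i+r_j)·cross = 17·82.0000 = 1394.0000
edge 5: (7.5,33.5)→(0.5,26.5)  cross = 7.5·26.5 − 0.5·33.5 = 182.0000; (r_i+r_j)·cross = 8·182.0000 = 1456.0000
Σcross = 264.7500 → A = |Σcross|/2 = 132.3750 mm²
Σ(r_i+r_j)·cross = 5470.7500 → first moment M = |Σ|/6 = 911.7917
R_c = M/A = 911.7917/132.3750 = 6.8879 mm
θ = 76° = 1.326450 rad
V = θ·R_c·A = 1.326450·6.8879·132.3750 = 1209.446 mm³

Volume = 1209.446 mm³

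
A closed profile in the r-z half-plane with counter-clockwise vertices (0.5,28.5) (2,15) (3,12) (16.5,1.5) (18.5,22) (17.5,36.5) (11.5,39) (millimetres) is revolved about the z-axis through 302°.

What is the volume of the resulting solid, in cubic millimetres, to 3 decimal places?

Volume = 25914.791 mm³

Profile (r,z), 7 vertices: (0.5,28.5) (2,15) (3,12) (16.5,1.5) (18.5,22) (17.5,36.5) (11.5,39)
edge 0: (0.5,28.5)→(2,15)  cross = 0.5·15 − 2·28.5 = -49.5000; (r_i+r_j)·cross = 2.5·-49.5000 = -123.7500
edge 1: (2,15)→(3,12)  cross = 2·12 − 3·15 = -21.0000; (r_i+r_j)·cross = 5·-21.0000 = -105.0000
edge 2: (3,12)→(16.5,1.5)  cross = 3·1.5 − 16.5·12 = -193.5000; (r_i+r_j)·cross = 19.5·-193.5000 = -3773.2500
edge 3: (16.5,1.5)→(18.5,22)  cross = 16.5·22 − 18.5·1.5 = 335.2500; (r_i+r_j)·cross = 35·335.2500 = 11733.7500
edge 4: (18.5,22)→(17.5,36.5)  cross = 18.5·36.5 − 17.5·22 = 290.2500; (r_i+r_j)·cross = 36·290.2500 = 10449.0000
edge 5: (17.5,36.5)→(11.5,39)  cross = 17.5·39 − 11.5·36.5 = 262.7500; (r_i+r_j)·cross = 29·262.7500 = 7619.7500
edge 6: (11.5,39)→(0.5,28.5)  cross = 11.5·28.5 − 0.5·39 = 308.2500; (r_i+r_j)·cross = 12·308.2500 = 3699.0000
Σcross = 932.5000 → A = |Σcross|/2 = 466.2500 mm²
Σ(r_i+r_j)·cross = 29499.5000 → first moment M = |Σ|/6 = 4916.5833
R_c = M/A = 4916.5833/466.2500 = 10.5450 mm
θ = 302° = 5.270894 rad
V = θ·R_c·A = 5.270894·10.5450·466.2500 = 25914.791 mm³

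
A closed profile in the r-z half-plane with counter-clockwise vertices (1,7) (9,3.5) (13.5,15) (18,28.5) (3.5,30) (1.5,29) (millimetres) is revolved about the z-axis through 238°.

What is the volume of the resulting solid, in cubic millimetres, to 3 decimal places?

Profile (r,z), 6 vertices: (1,7) (9,3.5) (13.5,15) (18,28.5) (3.5,30) (1.5,29)
edge 0: (1,7)→(9,3.5)  cross = 1·3.5 − 9·7 = -59.5000; (r_i+r_j)·cross = 10·-59.5000 = -595.0000
edge 1: (9,3.5)→(13.5,15)  cross = 9·15 − 13.5·3.5 = 87.7500; (r_i+r_j)·cross = 22.5·87.7500 = 1974.3750
edge 2: (13.5,15)→(18,28.5)  cross = 13.5·28.5 − 18·15 = 114.7500; (r_i+r_j)·cross = 31.5·114.7500 = 3614.6250
edge 3: (18,28.5)→(3.5,30)  cross = 18·30 − 3.5·28.5 = 440.2500; (r_i+r_j)·cross = 21.5·440.2500 = 9465.3750
edge 4: (3.5,30)→(1.5,29)  cross = 3.5·29 − 1.5·30 = 56.5000; (r_i+r_j)·cross = 5·56.5000 = 282.5000
edge 5: (1.5,29)→(1,7)  cross = 1.5·7 − 1·29 = -18.5000; (r_i+r_j)·cross = 2.5·-18.5000 = -46.2500
Σcross = 621.2500 → A = |Σcross|/2 = 310.6250 mm²
Σ(r_i+r_j)·cross = 14695.6250 → first moment M = |Σ|/6 = 2449.2708
R_c = M/A = 2449.2708/310.6250 = 7.8850 mm
θ = 238° = 4.153884 rad
V = θ·R_c·A = 4.153884·7.8850·310.6250 = 10173.986 mm³

Volume = 10173.986 mm³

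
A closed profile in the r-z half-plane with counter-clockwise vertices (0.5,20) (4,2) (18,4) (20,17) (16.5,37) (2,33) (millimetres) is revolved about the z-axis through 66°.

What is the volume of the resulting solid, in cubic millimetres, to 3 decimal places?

Profile (r,z), 6 vertices: (0.5,20) (4,2) (18,4) (20,17) (16.5,37) (2,33)
edge 0: (0.5,20)→(4,2)  cross = 0.5·2 − 4·20 = -79.0000; (r_i+r_j)·cross = 4.5·-79.0000 = -355.5000
edge 1: (4,2)→(18,4)  cross = 4·4 − 18·2 = -20.0000; (r_i+r_j)·cross = 22·-20.0000 = -440.0000
edge 2: (18,4)→(20,17)  cross = 18·17 − 20·4 = 226.0000; (r_i+r_j)·cross = 38·226.0000 = 8588.0000
edge 3: (20,17)→(16.5,37)  cross = 20·37 − 16.5·17 = 459.5000; (r_i+r_j)·cross = 36.5·459.5000 = 16771.7500
edge 4: (16.5,37)→(2,33)  cross = 16.5·33 − 2·37 = 470.5000; (r_i+r_j)·cross = 18.5·470.5000 = 8704.2500
edge 5: (2,33)→(0.5,20)  cross = 2·20 − 0.5·33 = 23.5000; (r_i+r_j)·cross = 2.5·23.5000 = 58.7500
Σcross = 1080.5000 → A = |Σcross|/2 = 540.2500 mm²
Σ(r_i+r_j)·cross = 33327.2500 → first moment M = |Σ|/6 = 5554.5417
R_c = M/A = 5554.5417/540.2500 = 10.2814 mm
θ = 66° = 1.151917 rad
V = θ·R_c·A = 1.151917·10.2814·540.2500 = 6398.373 mm³

Volume = 6398.373 mm³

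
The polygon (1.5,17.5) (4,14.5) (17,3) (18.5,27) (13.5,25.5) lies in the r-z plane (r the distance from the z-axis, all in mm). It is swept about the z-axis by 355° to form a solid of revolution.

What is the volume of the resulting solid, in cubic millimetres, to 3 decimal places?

Profile (r,z), 5 vertices: (1.5,17.5) (4,14.5) (17,3) (18.5,27) (13.5,25.5)
edge 0: (1.5,17.5)→(4,14.5)  cross = 1.5·14.5 − 4·17.5 = -48.2500; (r_i+r_j)·cross = 5.5·-48.2500 = -265.3750
edge 1: (4,14.5)→(17,3)  cross = 4·3 − 17·14.5 = -234.5000; (r_i+r_j)·cross = 21·-234.5000 = -4924.5000
edge 2: (17,3)→(18.5,27)  cross = 17·27 − 18.5·3 = 403.5000; (r_i+r_j)·cross = 35.5·403.5000 = 14324.2500
edge 3: (18.5,27)→(13.5,25.5)  cross = 18.5·25.5 − 13.5·27 = 107.2500; (r_i+r_j)·cross = 32·107.2500 = 3432.0000
edge 4: (13.5,25.5)→(1.5,17.5)  cross = 13.5·17.5 − 1.5·25.5 = 198.0000; (r_i+r_j)·cross = 15·198.0000 = 2970.0000
Σcross = 426.0000 → A = |Σcross|/2 = 213.0000 mm²
Σ(r_i+r_j)·cross = 15536.3750 → first moment M = |Σ|/6 = 2589.3958
R_c = M/A = 2589.3958/213.0000 = 12.1568 mm
θ = 355° = 6.195919 rad
V = θ·R_c·A = 6.195919·12.1568·213.0000 = 16043.686 mm³

Volume = 16043.686 mm³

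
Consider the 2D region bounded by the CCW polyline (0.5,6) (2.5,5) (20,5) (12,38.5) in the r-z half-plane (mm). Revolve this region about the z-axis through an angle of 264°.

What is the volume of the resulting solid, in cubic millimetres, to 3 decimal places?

Volume = 16413.382 mm³

Profile (r,z), 4 vertices: (0.5,6) (2.5,5) (20,5) (12,38.5)
edge 0: (0.5,6)→(2.5,5)  cross = 0.5·5 − 2.5·6 = -12.5000; (r_i+r_j)·cross = 3·-12.5000 = -37.5000
edge 1: (2.5,5)→(20,5)  cross = 2.5·5 − 20·5 = -87.5000; (r_i+r_j)·cross = 22.5·-87.5000 = -1968.7500
edge 2: (20,5)→(12,38.5)  cross = 20·38.5 − 12·5 = 710.0000; (r_i+r_j)·cross = 32·710.0000 = 22720.0000
edge 3: (12,38.5)→(0.5,6)  cross = 12·6 − 0.5·38.5 = 52.7500; (r_i+r_j)·cross = 12.5·52.7500 = 659.3750
Σcross = 662.7500 → A = |Σcross|/2 = 331.3750 mm²
Σ(r_i+r_j)·cross = 21373.1250 → first moment M = |Σ|/6 = 3562.1875
R_c = M/A = 3562.1875/331.3750 = 10.7497 mm
θ = 264° = 4.607669 rad
V = θ·R_c·A = 4.607669·10.7497·331.3750 = 16413.382 mm³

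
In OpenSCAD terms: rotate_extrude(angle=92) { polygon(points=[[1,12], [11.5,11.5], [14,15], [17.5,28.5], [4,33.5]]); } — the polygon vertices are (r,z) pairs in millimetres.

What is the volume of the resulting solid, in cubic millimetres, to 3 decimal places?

Volume = 3542.616 mm³

Profile (r,z), 5 vertices: (1,12) (11.5,11.5) (14,15) (17.5,28.5) (4,33.5)
edge 0: (1,12)→(11.5,11.5)  cross = 1·11.5 − 11.5·12 = -126.5000; (r_i+r_j)·cross = 12.5·-126.5000 = -1581.2500
edge 1: (11.5,11.5)→(14,15)  cross = 11.5·15 − 14·11.5 = 11.5000; (r_i+r_j)·cross = 25.5·11.5000 = 293.2500
edge 2: (14,15)→(17.5,28.5)  cross = 14·28.5 − 17.5·15 = 136.5000; (r_i+r_j)·cross = 31.5·136.5000 = 4299.7500
edge 3: (17.5,28.5)→(4,33.5)  cross = 17.5·33.5 − 4·28.5 = 472.2500; (r_i+r_j)·cross = 21.5·472.2500 = 10153.3750
edge 4: (4,33.5)→(1,12)  cross = 4·12 − 1·33.5 = 14.5000; (r_i+r_j)·cross = 5·14.5000 = 72.5000
Σcross = 508.2500 → A = |Σcross|/2 = 254.1250 mm²
Σ(r_i+r_j)·cross = 13237.6250 → first moment M = |Σ|/6 = 2206.2708
R_c = M/A = 2206.2708/254.1250 = 8.6818 mm
θ = 92° = 1.605703 rad
V = θ·R_c·A = 1.605703·8.6818·254.1250 = 3542.616 mm³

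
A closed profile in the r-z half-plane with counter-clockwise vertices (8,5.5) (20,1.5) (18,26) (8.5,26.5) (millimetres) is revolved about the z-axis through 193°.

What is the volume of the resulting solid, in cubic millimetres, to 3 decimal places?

Profile (r,z), 4 vertices: (8,5.5) (20,1.5) (18,26) (8.5,26.5)
edge 0: (8,5.5)→(20,1.5)  cross = 8·1.5 − 20·5.5 = -98.0000; (r_i+r_j)·cross = 28·-98.0000 = -2744.0000
edge 1: (20,1.5)→(18,26)  cross = 20·26 − 18·1.5 = 493.0000; (r_i+r_j)·cross = 38·493.0000 = 18734.0000
edge 2: (18,26)→(8.5,26.5)  cross = 18·26.5 − 8.5·26 = 256.0000; (r_i+r_j)·cross = 26.5·256.0000 = 6784.0000
edge 3: (8.5,26.5)→(8,5.5)  cross = 8.5·5.5 − 8·26.5 = -165.2500; (r_i+r_j)·cross = 16.5·-165.2500 = -2726.6250
Σcross = 485.7500 → A = |Σcross|/2 = 242.8750 mm²
Σ(r_i+r_j)·cross = 20047.3750 → first moment M = |Σ|/6 = 3341.2292
R_c = M/A = 3341.2292/242.8750 = 13.7570 mm
θ = 193° = 3.368485 rad
V = θ·R_c·A = 3.368485·13.7570·242.8750 = 11254.882 mm³

Volume = 11254.882 mm³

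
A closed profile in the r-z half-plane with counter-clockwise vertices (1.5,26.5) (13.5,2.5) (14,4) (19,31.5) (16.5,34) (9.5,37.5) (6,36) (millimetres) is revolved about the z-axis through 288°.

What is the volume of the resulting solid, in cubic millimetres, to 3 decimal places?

Profile (r,z), 7 vertices: (1.5,26.5) (13.5,2.5) (14,4) (19,31.5) (16.5,34) (9.5,37.5) (6,36)
edge 0: (1.5,26.5)→(13.5,2.5)  cross = 1.5·2.5 − 13.5·26.5 = -354.0000; (r_i+r_j)·cross = 15·-354.0000 = -5310.0000
edge 1: (13.5,2.5)→(14,4)  cross = 13.5·4 − 14·2.5 = 19.0000; (r_i+r_j)·cross = 27.5·19.0000 = 522.5000
edge 2: (14,4)→(19,31.5)  cross = 14·31.5 − 19·4 = 365.0000; (r_i+r_j)·cross = 33·365.0000 = 12045.0000
edge 3: (19,31.5)→(16.5,34)  cross = 19·34 − 16.5·31.5 = 126.2500; (r_i+r_j)·cross = 35.5·126.2500 = 4481.8750
edge 4: (16.5,34)→(9.5,37.5)  cross = 16.5·37.5 − 9.5·34 = 295.7500; (r_i+r_j)·cross = 26·295.7500 = 7689.5000
edge 5: (9.5,37.5)→(6,36)  cross = 9.5·36 − 6·37.5 = 117.0000; (r_i+r_j)·cross = 15.5·117.0000 = 1813.5000
edge 6: (6,36)→(1.5,26.5)  cross = 6·26.5 − 1.5·36 = 105.0000; (r_i+r_j)·cross = 7.5·105.0000 = 787.5000
Σcross = 674.0000 → A = |Σcross|/2 = 337.0000 mm²
Σ(r_i+r_j)·cross = 22029.8750 → first moment M = |Σ|/6 = 3671.6458
R_c = M/A = 3671.6458/337.0000 = 10.8951 mm
θ = 288° = 5.026548 rad
V = θ·R_c·A = 5.026548·10.8951·337.0000 = 18455.705 mm³

Volume = 18455.705 mm³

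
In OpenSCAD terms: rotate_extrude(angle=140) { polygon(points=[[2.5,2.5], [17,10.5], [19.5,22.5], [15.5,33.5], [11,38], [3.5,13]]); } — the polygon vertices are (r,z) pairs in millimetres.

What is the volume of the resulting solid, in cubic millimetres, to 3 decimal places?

Volume = 9233.941 mm³

Profile (r,z), 6 vertices: (2.5,2.5) (17,10.5) (19.5,22.5) (15.5,33.5) (11,38) (3.5,13)
edge 0: (2.5,2.5)→(17,10.5)  cross = 2.5·10.5 − 17·2.5 = -16.2500; (r_i+r_j)·cross = 19.5·-16.2500 = -316.8750
edge 1: (17,10.5)→(19.5,22.5)  cross = 17·22.5 − 19.5·10.5 = 177.7500; (r_i+r_j)·cross = 36.5·177.7500 = 6487.8750
edge 2: (19.5,22.5)→(15.5,33.5)  cross = 19.5·33.5 − 15.5·22.5 = 304.5000; (r_i+r_j)·cross = 35·304.5000 = 10657.5000
edge 3: (15.5,33.5)→(11,38)  cross = 15.5·38 − 11·33.5 = 220.5000; (r_i+r_j)·cross = 26.5·220.5000 = 5843.2500
edge 4: (11,38)→(3.5,13)  cross = 11·13 − 3.5·38 = 10.0000; (r_i+r_j)·cross = 14.5·10.0000 = 145.0000
edge 5: (3.5,13)→(2.5,2.5)  cross = 3.5·2.5 − 2.5·13 = -23.7500; (r_i+r_j)·cross = 6·-23.7500 = -142.5000
Σcross = 672.7500 → A = |Σcross|/2 = 336.3750 mm²
Σ(r_i+r_j)·cross = 22674.2500 → first moment M = |Σ|/6 = 3779.0417
R_c = M/A = 3779.0417/336.3750 = 11.2346 mm
θ = 140° = 2.443461 rad
V = θ·R_c·A = 2.443461·11.2346·336.3750 = 9233.941 mm³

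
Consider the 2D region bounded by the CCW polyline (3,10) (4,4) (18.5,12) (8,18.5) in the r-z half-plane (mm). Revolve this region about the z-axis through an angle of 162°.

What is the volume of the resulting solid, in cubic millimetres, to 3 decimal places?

Volume = 2834.090 mm³

Profile (r,z), 4 vertices: (3,10) (4,4) (18.5,12) (8,18.5)
edge 0: (3,10)→(4,4)  cross = 3·4 − 4·10 = -28.0000; (r_i+r_j)·cross = 7·-28.0000 = -196.0000
edge 1: (4,4)→(18.5,12)  cross = 4·12 − 18.5·4 = -26.0000; (r_i+r_j)·cross = 22.5·-26.0000 = -585.0000
edge 2: (18.5,12)→(8,18.5)  cross = 18.5·18.5 − 8·12 = 246.2500; (r_i+r_j)·cross = 26.5·246.2500 = 6525.6250
edge 3: (8,18.5)→(3,10)  cross = 8·10 − 3·18.5 = 24.5000; (r_i+r_j)·cross = 11·24.5000 = 269.5000
Σcross = 216.7500 → A = |Σcross|/2 = 108.3750 mm²
Σ(r_i+r_j)·cross = 6014.1250 → first moment M = |Σ|/6 = 1002.3542
R_c = M/A = 1002.3542/108.3750 = 9.2489 mm
θ = 162° = 2.827433 rad
V = θ·R_c·A = 2.827433·9.2489·108.3750 = 2834.090 mm³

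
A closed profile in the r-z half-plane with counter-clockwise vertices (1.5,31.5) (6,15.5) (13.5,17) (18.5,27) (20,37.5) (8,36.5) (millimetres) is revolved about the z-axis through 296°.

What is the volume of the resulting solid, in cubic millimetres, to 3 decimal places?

Profile (r,z), 6 vertices: (1.5,31.5) (6,15.5) (13.5,17) (18.5,27) (20,37.5) (8,36.5)
edge 0: (1.5,31.5)→(6,15.5)  cross = 1.5·15.5 − 6·31.5 = -165.7500; (r_i+r_j)·cross = 7.5·-165.7500 = -1243.1250
edge 1: (6,15.5)→(13.5,17)  cross = 6·17 − 13.5·15.5 = -107.2500; (r_i+r_j)·cross = 19.5·-107.2500 = -2091.3750
edge 2: (13.5,17)→(18.5,27)  cross = 13.5·27 − 18.5·17 = 50.0000; (r_i+r_j)·cross = 32·50.0000 = 1600.0000
edge 3: (18.5,27)→(20,37.5)  cross = 18.5·37.5 − 20·27 = 153.7500; (r_i+r_j)·cross = 38.5·153.7500 = 5919.3750
edge 4: (20,37.5)→(8,36.5)  cross = 20·36.5 − 8·37.5 = 430.0000; (r_i+r_j)·cross = 28·430.0000 = 12040.0000
edge 5: (8,36.5)→(1.5,31.5)  cross = 8·31.5 − 1.5·36.5 = 197.2500; (r_i+r_j)·cross = 9.5·197.2500 = 1873.8750
Σcross = 558.0000 → A = |Σcross|/2 = 279.0000 mm²
Σ(r_i+r_j)·cross = 18098.7500 → first moment M = |Σ|/6 = 3016.4583
R_c = M/A = 3016.4583/279.0000 = 10.8117 mm
θ = 296° = 5.166175 rad
V = θ·R_c·A = 5.166175·10.8117·279.0000 = 15583.550 mm³

Volume = 15583.550 mm³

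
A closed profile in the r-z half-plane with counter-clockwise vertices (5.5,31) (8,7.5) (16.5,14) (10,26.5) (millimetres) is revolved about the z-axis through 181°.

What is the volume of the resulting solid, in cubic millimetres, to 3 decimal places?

Volume = 3866.672 mm³

Profile (r,z), 4 vertices: (5.5,31) (8,7.5) (16.5,14) (10,26.5)
edge 0: (5.5,31)→(8,7.5)  cross = 5.5·7.5 − 8·31 = -206.7500; (r_i+r_j)·cross = 13.5·-206.7500 = -2791.1250
edge 1: (8,7.5)→(16.5,14)  cross = 8·14 − 16.5·7.5 = -11.7500; (r_i+r_j)·cross = 24.5·-11.7500 = -287.8750
edge 2: (16.5,14)→(10,26.5)  cross = 16.5·26.5 − 10·14 = 297.2500; (r_i+r_j)·cross = 26.5·297.2500 = 7877.1250
edge 3: (10,26.5)→(5.5,31)  cross = 10·31 − 5.5·26.5 = 164.2500; (r_i+r_j)·cross = 15.5·164.2500 = 2545.8750
Σcross = 243.0000 → A = |Σcross|/2 = 121.5000 mm²
Σ(r_i+r_j)·cross = 7344.0000 → first moment M = |Σ|/6 = 1224.0000
R_c = M/A = 1224.0000/121.5000 = 10.0741 mm
θ = 181° = 3.159046 rad
V = θ·R_c·A = 3.159046·10.0741·121.5000 = 3866.672 mm³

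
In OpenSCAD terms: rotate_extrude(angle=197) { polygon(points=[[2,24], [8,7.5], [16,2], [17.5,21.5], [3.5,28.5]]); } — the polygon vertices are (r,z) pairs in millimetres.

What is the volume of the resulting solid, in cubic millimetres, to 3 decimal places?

Profile (r,z), 5 vertices: (2,24) (8,7.5) (16,2) (17.5,21.5) (3.5,28.5)
edge 0: (2,24)→(8,7.5)  cross = 2·7.5 − 8·24 = -177.0000; (r_i+r_j)·cross = 10·-177.0000 = -1770.0000
edge 1: (8,7.5)→(16,2)  cross = 8·2 − 16·7.5 = -104.0000; (r_i+r_j)·cross = 24·-104.0000 = -2496.0000
edge 2: (16,2)→(17.5,21.5)  cross = 16·21.5 − 17.5·2 = 309.0000; (r_i+r_j)·cross = 33.5·309.0000 = 10351.5000
edge 3: (17.5,21.5)→(3.5,28.5)  cross = 17.5·28.5 − 3.5·21.5 = 423.5000; (r_i+r_j)·cross = 21·423.5000 = 8893.5000
edge 4: (3.5,28.5)→(2,24)  cross = 3.5·24 − 2·28.5 = 27.0000; (r_i+r_j)·cross = 5.5·27.0000 = 148.5000
Σcross = 478.5000 → A = |Σcross|/2 = 239.2500 mm²
Σ(r_i+r_j)·cross = 15127.5000 → first moment M = |Σ|/6 = 2521.2500
R_c = M/A = 2521.2500/239.2500 = 10.5381 mm
θ = 197° = 3.438299 rad
V = θ·R_c·A = 3.438299·10.5381·239.2500 = 8668.810 mm³

Volume = 8668.810 mm³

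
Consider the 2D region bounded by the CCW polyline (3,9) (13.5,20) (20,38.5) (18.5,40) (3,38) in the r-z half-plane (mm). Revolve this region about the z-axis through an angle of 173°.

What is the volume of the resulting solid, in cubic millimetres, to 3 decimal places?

Volume = 9253.389 mm³

Profile (r,z), 5 vertices: (3,9) (13.5,20) (20,38.5) (18.5,40) (3,38)
edge 0: (3,9)→(13.5,20)  cross = 3·20 − 13.5·9 = -61.5000; (r_i+r_j)·cross = 16.5·-61.5000 = -1014.7500
edge 1: (13.5,20)→(20,38.5)  cross = 13.5·38.5 − 20·20 = 119.7500; (r_i+r_j)·cross = 33.5·119.7500 = 4011.6250
edge 2: (20,38.5)→(18.5,40)  cross = 20·40 − 18.5·38.5 = 87.7500; (r_i+r_j)·cross = 38.5·87.7500 = 3378.3750
edge 3: (18.5,40)→(3,38)  cross = 18.5·38 − 3·40 = 583.0000; (r_i+r_j)·cross = 21.5·583.0000 = 12534.5000
edge 4: (3,38)→(3,9)  cross = 3·9 − 3·38 = -87.0000; (r_i+r_j)·cross = 6·-87.0000 = -522.0000
Σcross = 642.0000 → A = |Σcross|/2 = 321.0000 mm²
Σ(r_i+r_j)·cross = 18387.7500 → first moment M = |Σ|/6 = 3064.6250
R_c = M/A = 3064.6250/321.0000 = 9.5471 mm
θ = 173° = 3.019420 rad
V = θ·R_c·A = 3.019420·9.5471·321.0000 = 9253.389 mm³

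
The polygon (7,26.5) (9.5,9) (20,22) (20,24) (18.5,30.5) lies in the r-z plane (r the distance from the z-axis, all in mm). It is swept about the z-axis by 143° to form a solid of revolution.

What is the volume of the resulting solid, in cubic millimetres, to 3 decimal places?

Volume = 5319.946 mm³

Profile (r,z), 5 vertices: (7,26.5) (9.5,9) (20,22) (20,24) (18.5,30.5)
edge 0: (7,26.5)→(9.5,9)  cross = 7·9 − 9.5·26.5 = -188.7500; (r_i+r_j)·cross = 16.5·-188.7500 = -3114.3750
edge 1: (9.5,9)→(20,22)  cross = 9.5·22 − 20·9 = 29.0000; (r_i+r_j)·cross = 29.5·29.0000 = 855.5000
edge 2: (20,22)→(20,24)  cross = 20·24 − 20·22 = 40.0000; (r_i+r_j)·cross = 40·40.0000 = 1600.0000
edge 3: (20,24)→(18.5,30.5)  cross = 20·30.5 − 18.5·24 = 166.0000; (r_i+r_j)·cross = 38.5·166.0000 = 6391.0000
edge 4: (18.5,30.5)→(7,26.5)  cross = 18.5·26.5 − 7·30.5 = 276.7500; (r_i+r_j)·cross = 25.5·276.7500 = 7057.1250
Σcross = 323.0000 → A = |Σcross|/2 = 161.5000 mm²
Σ(r_i+r_j)·cross = 12789.2500 → first moment M = |Σ|/6 = 2131.5417
R_c = M/A = 2131.5417/161.5000 = 13.1984 mm
θ = 143° = 2.495821 rad
V = θ·R_c·A = 2.495821·13.1984·161.5000 = 5319.946 mm³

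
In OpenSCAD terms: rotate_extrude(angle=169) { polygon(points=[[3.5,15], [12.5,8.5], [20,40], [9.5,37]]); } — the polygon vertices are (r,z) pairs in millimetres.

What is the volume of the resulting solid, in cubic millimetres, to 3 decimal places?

Profile (r,z), 4 vertices: (3.5,15) (12.5,8.5) (20,40) (9.5,37)
edge 0: (3.5,15)→(12.5,8.5)  cross = 3.5·8.5 − 12.5·15 = -157.7500; (r_i+r_j)·cross = 16·-157.7500 = -2524.0000
edge 1: (12.5,8.5)→(20,40)  cross = 12.5·40 − 20·8.5 = 330.0000; (r_i+r_j)·cross = 32.5·330.0000 = 10725.0000
edge 2: (20,40)→(9.5,37)  cross = 20·37 − 9.5·40 = 360.0000; (r_i+r_j)·cross = 29.5·360.0000 = 10620.0000
edge 3: (9.5,37)→(3.5,15)  cross = 9.5·15 − 3.5·37 = 13.0000; (r_i+r_j)·cross = 13·13.0000 = 169.0000
Σcross = 545.2500 → A = |Σcross|/2 = 272.6250 mm²
Σ(r_i+r_j)·cross = 18990.0000 → first moment M = |Σ|/6 = 3165.0000
R_c = M/A = 3165.0000/272.6250 = 11.6094 mm
θ = 169° = 2.949606 rad
V = θ·R_c·A = 2.949606·11.6094·272.6250 = 9335.504 mm³

Volume = 9335.504 mm³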